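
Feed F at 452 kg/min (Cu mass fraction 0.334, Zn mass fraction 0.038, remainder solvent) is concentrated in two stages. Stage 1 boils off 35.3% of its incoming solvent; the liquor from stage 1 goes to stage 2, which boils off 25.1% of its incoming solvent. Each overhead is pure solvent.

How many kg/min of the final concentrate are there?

305.7 kg/min

solvent in feed = 452×0.628 = 283.86 kg/min.
After stage 1: solvent left = (1−0.353)×283.86 = 183.65; stream total = 351.8 kg/min.
After stage 2: solvent left = (1−0.251)×183.65 = 137.56; final concentrate = 305.7 kg/min.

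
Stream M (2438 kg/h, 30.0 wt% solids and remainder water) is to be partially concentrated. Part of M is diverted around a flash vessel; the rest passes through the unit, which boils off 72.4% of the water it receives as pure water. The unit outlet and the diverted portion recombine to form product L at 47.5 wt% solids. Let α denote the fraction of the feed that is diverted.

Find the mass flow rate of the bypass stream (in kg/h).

665.7 kg/h

All 2438×0.300 = 731.4 kg/h of solids reaches L, so L = 731.4/0.475 = 1539.8 kg/h and vapour = 898.21 kg/h.
The evaporator receives (1−α)·2438 of feed at 0.700 water and removes 0.724 of that water:
0.724×0.700×(1−α)×2438 = 898.21
(1−α) = 898.21/1235.6 = 0.7270;  α = 0.2730.
Bypass flow = 0.2730×2438 = 665.68 kg/h.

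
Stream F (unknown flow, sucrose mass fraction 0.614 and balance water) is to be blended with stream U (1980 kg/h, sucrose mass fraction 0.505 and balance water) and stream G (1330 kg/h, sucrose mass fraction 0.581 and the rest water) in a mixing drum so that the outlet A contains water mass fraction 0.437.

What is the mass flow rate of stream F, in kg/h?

Let F be the unknown flow. Total out = 3310 + F.
water balance: 1537.4 + 0.386·F = 0.437·(3310 + F)
(0.386 − 0.437)·F = 0.437×3310 − 1537.4 = -90.9
F = -90.9 / -0.051 = 1782.4 kg/h

1782 kg/h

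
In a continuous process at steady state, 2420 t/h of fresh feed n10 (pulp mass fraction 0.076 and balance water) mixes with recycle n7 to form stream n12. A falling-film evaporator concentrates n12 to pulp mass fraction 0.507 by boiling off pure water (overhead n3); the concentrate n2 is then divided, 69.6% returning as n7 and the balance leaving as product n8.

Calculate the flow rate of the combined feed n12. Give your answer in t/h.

3251 t/h

Overall pulp balance (none leaves overhead): pulp in fresh feed = pulp in product, i.e. 2420×0.076 = (1−0.696)·n2·0.507.
n2 = 183.92/(0.507×0.304) = 1193.3 t/h.
Recycle n7 = 0.696×1193.3 = 830.53 t/h.
Combined feed n12 = 2420 + 830.53 = 3250.5 t/h.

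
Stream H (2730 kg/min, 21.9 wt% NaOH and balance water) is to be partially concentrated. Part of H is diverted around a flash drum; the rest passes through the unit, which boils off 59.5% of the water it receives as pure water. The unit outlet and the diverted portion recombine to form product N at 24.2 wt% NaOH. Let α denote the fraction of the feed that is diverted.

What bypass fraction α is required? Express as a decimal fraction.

0.795

All 2730×0.219 = 597.87 kg/min of NaOH reaches N, so N = 597.87/0.242 = 2470.5 kg/min and vapour = 259.46 kg/min.
The evaporator receives (1−α)·2730 of feed at 0.781 water and removes 0.595 of that water:
0.595×0.781×(1−α)×2730 = 259.46
(1−α) = 259.46/1268.6 = 0.2045;  α = 0.7955.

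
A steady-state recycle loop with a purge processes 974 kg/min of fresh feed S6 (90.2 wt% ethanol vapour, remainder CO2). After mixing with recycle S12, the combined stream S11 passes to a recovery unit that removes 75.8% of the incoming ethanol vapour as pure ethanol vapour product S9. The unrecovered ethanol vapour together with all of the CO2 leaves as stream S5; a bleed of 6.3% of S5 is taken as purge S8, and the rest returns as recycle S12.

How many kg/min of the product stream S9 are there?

ethanol vapour in S11: m_A = 974×0.902 + (1−0.063)·(1−0.758)·m_A, so m_A = 878.55/0.7732 = 1136.2 kg/min.
Product S9 = 0.758×1136.2 = 861.23 kg/min.

861.2 kg/min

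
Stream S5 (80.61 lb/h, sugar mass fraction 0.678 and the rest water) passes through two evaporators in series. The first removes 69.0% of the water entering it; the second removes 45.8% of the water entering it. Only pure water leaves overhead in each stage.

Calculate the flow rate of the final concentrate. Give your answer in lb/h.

59.01 lb/h

water in feed = 80.61×0.322 = 25.956 lb/h.
After stage 1: water left = (1−0.690)×25.956 = 8.0465; stream total = 62.7 lb/h.
After stage 2: water left = (1−0.458)×8.0465 = 4.3612; final concentrate = 59.015 lb/h.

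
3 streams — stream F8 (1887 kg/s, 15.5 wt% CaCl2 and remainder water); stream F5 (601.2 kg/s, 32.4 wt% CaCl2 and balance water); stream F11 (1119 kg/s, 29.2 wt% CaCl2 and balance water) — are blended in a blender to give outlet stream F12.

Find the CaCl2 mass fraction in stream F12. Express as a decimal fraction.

Total flow out = 1887 + 601.2 + 1119 = 3607.2 kg/s.
CaCl2 in = 1887×0.155 + 601.2×0.324 + 1119×0.292 = 814.02 kg/s.
CaCl2 mass fraction in F12 = 814.02/3607.2 = 0.226.

0.226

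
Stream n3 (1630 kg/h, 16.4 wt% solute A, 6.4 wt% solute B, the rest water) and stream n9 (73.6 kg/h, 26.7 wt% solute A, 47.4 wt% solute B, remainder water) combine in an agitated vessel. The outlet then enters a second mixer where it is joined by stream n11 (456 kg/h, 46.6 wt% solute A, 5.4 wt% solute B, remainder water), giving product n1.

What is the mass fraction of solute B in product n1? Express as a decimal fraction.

Overall, product flow = 2159.6 kg/h.
solute B in = 1630×0.064 + 73.6×0.474 + 456×0.054 = 163.83 kg/h.
solute B fraction in n1 = 0.076.

0.076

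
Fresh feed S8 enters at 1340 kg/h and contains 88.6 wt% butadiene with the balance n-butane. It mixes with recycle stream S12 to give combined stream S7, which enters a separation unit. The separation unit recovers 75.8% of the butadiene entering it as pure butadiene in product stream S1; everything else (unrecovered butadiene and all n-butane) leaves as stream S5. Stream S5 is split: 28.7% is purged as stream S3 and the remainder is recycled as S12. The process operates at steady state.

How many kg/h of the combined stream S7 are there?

1967 kg/h

n-butane enters only via S8 and leaves only via the purge: 1340×0.114 = 0.287×(n-butane in S5), and the separation unit passes all n-butane, so n-butane in S7 = n-butane in S5 = 532.26 kg/h.
butadiene in S7: m_A = 1340×0.886 + (1−0.287)·(1−0.758)·m_A, so m_A = 1187.2/0.8275 = 1434.8 kg/h.
S7 = 1434.8 + 532.26 = 1967.1 kg/h.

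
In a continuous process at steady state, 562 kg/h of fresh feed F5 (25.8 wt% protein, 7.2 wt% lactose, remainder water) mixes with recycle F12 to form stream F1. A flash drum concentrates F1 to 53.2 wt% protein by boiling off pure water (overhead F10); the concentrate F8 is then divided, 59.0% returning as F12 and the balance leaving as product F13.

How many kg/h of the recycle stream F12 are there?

392.2 kg/h

Overall protein balance (none leaves overhead): protein in fresh feed = protein in product, i.e. 562×0.258 = (1−0.590)·F8·0.532.
F8 = 145/(0.532×0.410) = 664.75 kg/h.
Recycle F12 = 0.590×664.75 = 392.2 kg/h.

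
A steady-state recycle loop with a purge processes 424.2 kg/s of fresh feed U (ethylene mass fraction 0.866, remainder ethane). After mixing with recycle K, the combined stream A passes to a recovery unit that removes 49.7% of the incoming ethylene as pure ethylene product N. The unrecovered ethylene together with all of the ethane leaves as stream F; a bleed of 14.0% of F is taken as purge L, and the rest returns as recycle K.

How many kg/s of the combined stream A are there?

1053 kg/s

ethane enters only via U and leaves only via the purge: 424.2×0.134 = 0.140×(ethane in F), and the recovery unit passes all ethane, so ethane in A = ethane in F = 406.02 kg/s.
ethylene in A: m_A = 424.2×0.866 + (1−0.140)·(1−0.497)·m_A, so m_A = 367.36/0.5674 = 647.42 kg/s.
A = 647.42 + 406.02 = 1053.4 kg/s.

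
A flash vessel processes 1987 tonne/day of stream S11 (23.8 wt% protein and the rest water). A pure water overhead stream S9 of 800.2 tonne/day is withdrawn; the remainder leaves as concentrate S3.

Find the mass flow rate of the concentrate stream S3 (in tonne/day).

Concentrate = 1987 − 800.2 = 1186.8 tonne/day.

1187 tonne/day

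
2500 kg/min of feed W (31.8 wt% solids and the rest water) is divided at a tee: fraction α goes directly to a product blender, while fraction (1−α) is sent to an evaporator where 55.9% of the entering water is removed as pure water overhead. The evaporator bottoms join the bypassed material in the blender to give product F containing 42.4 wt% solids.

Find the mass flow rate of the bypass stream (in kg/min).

All 2500×0.318 = 795 kg/min of solids reaches F, so F = 795/0.424 = 1875 kg/min and vapour = 625 kg/min.
The evaporator receives (1−α)·2500 of feed at 0.682 water and removes 0.559 of that water:
0.559×0.682×(1−α)×2500 = 625
(1−α) = 625/953.1 = 0.6558;  α = 0.3442.
Bypass flow = 0.3442×2500 = 860.6 kg/min.

860.6 kg/min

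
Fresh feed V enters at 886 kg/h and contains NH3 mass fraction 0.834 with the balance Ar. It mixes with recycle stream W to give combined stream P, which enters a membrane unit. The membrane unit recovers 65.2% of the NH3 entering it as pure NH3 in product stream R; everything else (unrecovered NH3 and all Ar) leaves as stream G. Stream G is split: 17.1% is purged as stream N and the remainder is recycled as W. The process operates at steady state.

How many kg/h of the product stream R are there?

NH3 in P: m_A = 886×0.834 + (1−0.171)·(1−0.652)·m_A, so m_A = 738.92/0.7115 = 1038.5 kg/h.
Product R = 0.652×1038.5 = 677.12 kg/h.

677.1 kg/h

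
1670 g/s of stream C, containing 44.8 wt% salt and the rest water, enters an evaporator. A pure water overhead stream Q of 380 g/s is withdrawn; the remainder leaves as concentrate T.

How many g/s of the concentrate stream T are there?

Concentrate = 1670 − 380 = 1290 g/s.

1290 g/s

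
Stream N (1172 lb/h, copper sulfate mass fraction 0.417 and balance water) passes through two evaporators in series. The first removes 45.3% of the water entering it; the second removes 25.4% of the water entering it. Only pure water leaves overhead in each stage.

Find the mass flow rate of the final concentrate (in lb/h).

water in feed = 1172×0.583 = 683.28 lb/h.
After stage 1: water left = (1−0.453)×683.28 = 373.75; stream total = 862.48 lb/h.
After stage 2: water left = (1−0.254)×373.75 = 278.82; final concentrate = 767.54 lb/h.

767.5 lb/h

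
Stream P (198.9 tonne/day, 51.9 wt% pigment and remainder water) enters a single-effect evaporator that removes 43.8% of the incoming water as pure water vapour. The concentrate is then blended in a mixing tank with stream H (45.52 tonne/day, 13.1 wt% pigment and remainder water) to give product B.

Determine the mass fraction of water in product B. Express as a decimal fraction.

Vapour removed = 0.438×0.481×198.9 = 41.904 tonne/day; concentrate = 157 tonne/day.
water reaching the mixer = 53.767 (from concentrate) + 45.52×0.869 = 93.324 tonne/day.
Product flow = 157 + 45.52 = 202.52 tonne/day; water fraction = 0.461.

0.461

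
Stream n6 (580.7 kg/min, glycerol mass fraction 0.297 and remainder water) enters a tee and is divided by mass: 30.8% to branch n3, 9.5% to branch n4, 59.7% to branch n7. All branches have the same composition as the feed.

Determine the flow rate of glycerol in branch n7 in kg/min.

Branch n7 total = 0.597×580.7 = 346.68 kg/min.
glycerol in n7 = 0.297×346.68 = 102.96 kg/min.

103 kg/min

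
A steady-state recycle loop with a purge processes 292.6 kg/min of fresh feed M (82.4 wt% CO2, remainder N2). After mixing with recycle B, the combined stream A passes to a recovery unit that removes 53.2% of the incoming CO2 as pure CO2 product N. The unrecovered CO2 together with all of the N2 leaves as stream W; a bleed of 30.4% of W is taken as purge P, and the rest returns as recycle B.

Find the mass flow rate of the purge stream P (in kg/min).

N2 enters only via M and leaves only via the purge: 292.6×0.176 = 0.304×(N2 in W), and the recovery unit passes all N2, so N2 in A = N2 in W = 169.4 kg/min.
CO2 in A: m_A = 292.6×0.824 + (1−0.304)·(1−0.532)·m_A, so m_A = 241.1/0.6743 = 357.57 kg/min.
W = (1−0.532)×357.57 + 169.4 = 336.74 kg/min.
Purge P = 0.304×336.74 = 102.37 kg/min.

102.4 kg/min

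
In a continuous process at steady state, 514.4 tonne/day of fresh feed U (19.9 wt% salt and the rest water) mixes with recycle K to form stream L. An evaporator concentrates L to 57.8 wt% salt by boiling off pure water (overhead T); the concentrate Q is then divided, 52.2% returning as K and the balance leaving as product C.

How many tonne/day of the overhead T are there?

Overall salt balance (none leaves overhead): salt in fresh feed = salt in product, i.e. 514.4×0.199 = (1−0.522)·Q·0.578.
Q = 102.37/(0.578×0.478) = 370.51 tonne/day.
Recycle K = 0.522×370.51 = 193.41 tonne/day.
Combined feed L = 514.4 + 193.41 = 707.81 tonne/day.
Overhead T = L − Q = 707.81 − 370.51 = 337.3 tonne/day.

337.3 tonne/day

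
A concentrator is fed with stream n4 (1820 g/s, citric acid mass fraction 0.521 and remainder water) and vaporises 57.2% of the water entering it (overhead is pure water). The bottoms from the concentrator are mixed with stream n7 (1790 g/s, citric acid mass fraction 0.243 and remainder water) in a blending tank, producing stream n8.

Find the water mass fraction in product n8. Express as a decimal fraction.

Vapour removed = 0.572×0.479×1820 = 498.66 g/s; concentrate = 1321.3 g/s.
water reaching the mixer = 373.12 (from concentrate) + 1790×0.757 = 1728.2 g/s.
Product flow = 1321.3 + 1790 = 3111.3 g/s; water fraction = 0.555.

0.555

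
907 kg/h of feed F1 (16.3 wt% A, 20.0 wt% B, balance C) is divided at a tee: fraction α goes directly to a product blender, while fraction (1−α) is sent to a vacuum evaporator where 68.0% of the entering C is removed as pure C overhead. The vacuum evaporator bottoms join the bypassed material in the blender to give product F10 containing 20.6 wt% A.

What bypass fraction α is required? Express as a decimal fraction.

0.518

All 907×0.163 = 147.84 kg/h of A reaches F10, so F10 = 147.84/0.206 = 717.67 kg/h and vapour = 189.33 kg/h.
The evaporator receives (1−α)·907 of feed at 0.637 C and removes 0.680 of that C:
0.680×0.637×(1−α)×907 = 189.33
(1−α) = 189.33/392.88 = 0.4819;  α = 0.5181.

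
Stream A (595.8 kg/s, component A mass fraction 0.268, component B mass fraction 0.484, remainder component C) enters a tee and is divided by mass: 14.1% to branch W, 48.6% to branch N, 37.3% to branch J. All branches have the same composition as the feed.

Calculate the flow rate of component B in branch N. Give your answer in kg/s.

140.1 kg/s

Branch N total = 0.486×595.8 = 289.56 kg/s.
component B in N = 0.484×289.56 = 140.15 kg/s.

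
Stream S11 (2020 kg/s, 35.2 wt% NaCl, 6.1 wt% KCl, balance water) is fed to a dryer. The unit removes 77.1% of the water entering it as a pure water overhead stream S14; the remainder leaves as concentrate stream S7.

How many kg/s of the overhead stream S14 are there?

water entering = 2020×0.587 = 1185.7 kg/s; overhead removed = 0.771×1185.7 = 914.21 kg/s.

914.2 kg/s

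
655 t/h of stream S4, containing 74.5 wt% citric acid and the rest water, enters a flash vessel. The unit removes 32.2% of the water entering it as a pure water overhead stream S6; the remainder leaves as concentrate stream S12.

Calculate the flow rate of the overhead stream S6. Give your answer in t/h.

53.78 t/h

water entering = 655×0.255 = 167.03 t/h; overhead removed = 0.322×167.03 = 53.782 t/h.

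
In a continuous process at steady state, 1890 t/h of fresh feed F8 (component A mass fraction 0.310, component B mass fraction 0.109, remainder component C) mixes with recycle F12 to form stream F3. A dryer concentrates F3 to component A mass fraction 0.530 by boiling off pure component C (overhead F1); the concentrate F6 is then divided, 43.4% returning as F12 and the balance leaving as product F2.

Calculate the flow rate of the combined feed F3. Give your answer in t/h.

2738 t/h

Overall component A balance (none leaves overhead): component A in fresh feed = component A in product, i.e. 1890×0.310 = (1−0.434)·F6·0.530.
F6 = 585.9/(0.530×0.566) = 1953.1 t/h.
Recycle F12 = 0.434×1953.1 = 847.66 t/h.
Combined feed F3 = 1890 + 847.66 = 2737.7 t/h.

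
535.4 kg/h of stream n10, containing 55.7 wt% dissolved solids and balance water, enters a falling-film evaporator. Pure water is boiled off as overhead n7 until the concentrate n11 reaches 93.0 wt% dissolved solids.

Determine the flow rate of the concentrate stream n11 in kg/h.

dissolved solids is conserved: 535.4×0.557 = 298.22 kg/h all reports to the concentrate.
Concentrate = 298.22/(target fraction) = 320.66 kg/h.

320.7 kg/h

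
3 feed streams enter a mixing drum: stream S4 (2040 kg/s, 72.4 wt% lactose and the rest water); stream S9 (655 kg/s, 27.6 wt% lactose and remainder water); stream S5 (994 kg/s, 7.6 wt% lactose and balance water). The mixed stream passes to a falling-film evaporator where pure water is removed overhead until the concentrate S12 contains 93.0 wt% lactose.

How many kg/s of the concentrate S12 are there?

1864 kg/s

lactose entering = 2040×0.724 + 655×0.276 + 994×0.076 = 1733.3 kg/s.
All lactose reports to S12, so S12 = 1733.3/0.930 = 1863.7 kg/s.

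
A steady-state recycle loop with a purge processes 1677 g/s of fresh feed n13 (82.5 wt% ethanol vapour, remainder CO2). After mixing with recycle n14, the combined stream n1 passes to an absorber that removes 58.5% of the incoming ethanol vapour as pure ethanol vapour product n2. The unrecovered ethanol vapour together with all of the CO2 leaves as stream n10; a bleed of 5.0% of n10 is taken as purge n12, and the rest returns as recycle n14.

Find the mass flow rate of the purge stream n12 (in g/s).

340.9 g/s

CO2 enters only via n13 and leaves only via the purge: 1677×0.175 = 0.050×(CO2 in n10), and the absorber passes all CO2, so CO2 in n1 = CO2 in n10 = 5869.5 g/s.
ethanol vapour in n1: m_A = 1677×0.825 + (1−0.050)·(1−0.585)·m_A, so m_A = 1383.5/0.6058 = 2284 g/s.
n10 = (1−0.585)×2284 + 5869.5 = 6817.4 g/s.
Purge n12 = 0.050×6817.4 = 340.87 g/s.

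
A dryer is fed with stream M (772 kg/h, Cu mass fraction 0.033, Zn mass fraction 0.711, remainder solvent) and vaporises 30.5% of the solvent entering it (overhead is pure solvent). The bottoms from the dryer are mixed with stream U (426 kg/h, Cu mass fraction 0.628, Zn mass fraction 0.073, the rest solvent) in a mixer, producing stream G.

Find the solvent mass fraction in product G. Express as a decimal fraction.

Vapour removed = 0.305×0.256×772 = 60.278 kg/h; concentrate = 711.72 kg/h.
solvent reaching the mixer = 137.35 (from concentrate) + 426×0.299 = 264.73 kg/h.
Product flow = 711.72 + 426 = 1137.7 kg/h; solvent fraction = 0.233.

0.233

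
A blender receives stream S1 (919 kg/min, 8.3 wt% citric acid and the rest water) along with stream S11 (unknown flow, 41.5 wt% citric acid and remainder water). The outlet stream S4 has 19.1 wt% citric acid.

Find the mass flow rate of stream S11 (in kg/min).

443.1 kg/min

Let S11 be the unknown flow. Total out = 919 + S11.
citric acid balance: 76.277 + 0.415·S11 = 0.191·(919 + S11)
(0.415 − 0.191)·S11 = 0.191×919 − 76.277 = 99.252
S11 = 99.252 / 0.224 = 443.09 kg/min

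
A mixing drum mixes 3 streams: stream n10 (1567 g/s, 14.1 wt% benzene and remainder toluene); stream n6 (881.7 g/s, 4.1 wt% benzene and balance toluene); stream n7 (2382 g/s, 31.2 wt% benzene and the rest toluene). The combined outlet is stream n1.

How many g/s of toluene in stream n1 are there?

3830 g/s

toluene out = toluene in = 1567×0.859 + 881.7×0.959 + 2382×0.688 = 3830.4 g/s.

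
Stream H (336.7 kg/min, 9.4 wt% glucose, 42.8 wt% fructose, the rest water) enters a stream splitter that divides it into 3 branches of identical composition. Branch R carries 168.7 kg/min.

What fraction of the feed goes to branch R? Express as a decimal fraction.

0.501

Fraction to R = 168.7/336.7 = 0.5010.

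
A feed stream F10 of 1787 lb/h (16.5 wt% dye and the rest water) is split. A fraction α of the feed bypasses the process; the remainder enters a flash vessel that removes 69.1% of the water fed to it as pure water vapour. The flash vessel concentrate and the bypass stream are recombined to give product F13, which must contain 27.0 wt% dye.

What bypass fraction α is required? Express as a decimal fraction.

0.326

All 1787×0.165 = 294.86 lb/h of dye reaches F13, so F13 = 294.86/0.270 = 1092.1 lb/h and vapour = 694.94 lb/h.
The evaporator receives (1−α)·1787 of feed at 0.835 water and removes 0.691 of that water:
0.691×0.835×(1−α)×1787 = 694.94
(1−α) = 694.94/1031.1 = 0.6740;  α = 0.3260.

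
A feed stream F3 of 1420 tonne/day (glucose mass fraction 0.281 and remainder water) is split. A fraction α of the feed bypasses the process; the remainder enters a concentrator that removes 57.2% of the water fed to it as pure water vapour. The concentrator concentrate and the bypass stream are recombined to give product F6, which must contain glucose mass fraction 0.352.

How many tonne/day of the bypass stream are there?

723.6 tonne/day

All 1420×0.281 = 399.02 tonne/day of glucose reaches F6, so F6 = 399.02/0.352 = 1133.6 tonne/day and vapour = 286.42 tonne/day.
The evaporator receives (1−α)·1420 of feed at 0.719 water and removes 0.572 of that water:
0.572×0.719×(1−α)×1420 = 286.42
(1−α) = 286.42/584 = 0.4904;  α = 0.5096.
Bypass flow = 0.5096×1420 = 723.57 tonne/day.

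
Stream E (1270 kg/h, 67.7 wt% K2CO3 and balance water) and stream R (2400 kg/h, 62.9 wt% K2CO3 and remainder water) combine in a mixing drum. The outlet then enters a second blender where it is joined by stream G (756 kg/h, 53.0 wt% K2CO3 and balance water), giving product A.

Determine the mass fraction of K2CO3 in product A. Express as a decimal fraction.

0.626

Overall, product flow = 4426 kg/h.
K2CO3 in = 1270×0.677 + 2400×0.629 + 756×0.530 = 2770.1 kg/h.
K2CO3 fraction in A = 0.626.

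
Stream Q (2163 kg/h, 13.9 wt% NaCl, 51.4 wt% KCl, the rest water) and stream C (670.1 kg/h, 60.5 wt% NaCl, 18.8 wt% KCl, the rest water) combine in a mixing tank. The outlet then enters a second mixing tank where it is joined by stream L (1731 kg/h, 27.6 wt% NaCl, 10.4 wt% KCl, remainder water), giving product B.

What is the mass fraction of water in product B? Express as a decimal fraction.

0.4300

Overall, product flow = 4564.1 kg/h.
water in = 2163×0.347 + 670.1×0.207 + 1731×0.620 = 1962.5 kg/h.
water fraction in B = 0.4300.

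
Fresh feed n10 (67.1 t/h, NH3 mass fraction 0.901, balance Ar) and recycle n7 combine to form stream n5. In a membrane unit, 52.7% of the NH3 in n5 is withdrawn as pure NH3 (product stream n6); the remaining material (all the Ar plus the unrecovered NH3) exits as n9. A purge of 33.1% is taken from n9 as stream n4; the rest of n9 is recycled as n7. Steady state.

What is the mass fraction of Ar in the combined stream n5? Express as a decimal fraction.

Ar enters only via n10 and leaves only via the purge: 67.1×0.099 = 0.331×(Ar in n9), and the membrane unit passes all Ar, so Ar in n5 = Ar in n9 = 20.069 t/h.
NH3 in n5: m_A = 67.1×0.901 + (1−0.331)·(1−0.527)·m_A, so m_A = 60.457/0.6836 = 88.444 t/h.
n5 = 88.444 + 20.069 = 108.51 t/h.
Ar fraction in n5 = 20.069/108.51 = 0.185.

0.185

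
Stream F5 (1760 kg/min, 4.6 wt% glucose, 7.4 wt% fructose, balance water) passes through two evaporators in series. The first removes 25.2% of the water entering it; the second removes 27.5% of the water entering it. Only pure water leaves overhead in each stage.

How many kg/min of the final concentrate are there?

water in feed = 1760×0.880 = 1548.8 kg/min.
After stage 1: water left = (1−0.252)×1548.8 = 1158.5; stream total = 1369.7 kg/min.
After stage 2: water left = (1−0.275)×1158.5 = 839.91; final concentrate = 1051.1 kg/min.

1051 kg/min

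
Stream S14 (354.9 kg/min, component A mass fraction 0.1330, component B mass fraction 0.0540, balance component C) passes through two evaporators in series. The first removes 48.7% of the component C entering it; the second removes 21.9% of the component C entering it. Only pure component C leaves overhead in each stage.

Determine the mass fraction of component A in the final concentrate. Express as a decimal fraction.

0.2594

component C in feed = 354.9×0.813 = 288.53 kg/min.
After stage 1: component C left = (1−0.487)×288.53 = 148.02; stream total = 214.38 kg/min.
After stage 2: component C left = (1−0.219)×148.02 = 115.6; final concentrate = 181.97 kg/min.
component A fraction = 47.202/181.97 = 0.2594.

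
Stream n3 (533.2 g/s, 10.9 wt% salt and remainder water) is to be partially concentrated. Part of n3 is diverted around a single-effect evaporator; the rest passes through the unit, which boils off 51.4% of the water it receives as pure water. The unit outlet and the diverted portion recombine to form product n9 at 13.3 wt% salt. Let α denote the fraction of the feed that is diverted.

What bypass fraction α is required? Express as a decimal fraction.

0.606

All 533.2×0.109 = 58.119 g/s of salt reaches n9, so n9 = 58.119/0.133 = 436.98 g/s and vapour = 96.217 g/s.
The evaporator receives (1−α)·533.2 of feed at 0.891 water and removes 0.514 of that water:
0.514×0.891×(1−α)×533.2 = 96.217
(1−α) = 96.217/244.19 = 0.3940;  α = 0.6060.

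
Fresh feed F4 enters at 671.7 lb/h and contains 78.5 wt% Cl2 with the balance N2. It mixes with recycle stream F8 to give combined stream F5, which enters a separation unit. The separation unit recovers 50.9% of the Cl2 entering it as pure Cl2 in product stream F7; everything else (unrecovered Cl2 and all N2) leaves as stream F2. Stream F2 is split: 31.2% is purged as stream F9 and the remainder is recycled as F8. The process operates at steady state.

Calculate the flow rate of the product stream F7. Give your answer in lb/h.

405.3 lb/h

Cl2 in F5: m_A = 671.7×0.785 + (1−0.312)·(1−0.509)·m_A, so m_A = 527.28/0.6622 = 796.27 lb/h.
Product F7 = 0.509×796.27 = 405.3 lb/h.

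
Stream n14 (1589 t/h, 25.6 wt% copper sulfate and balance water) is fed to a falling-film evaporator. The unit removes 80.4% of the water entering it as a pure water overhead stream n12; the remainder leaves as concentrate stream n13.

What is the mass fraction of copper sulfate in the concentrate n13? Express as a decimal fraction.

0.637

copper sulfate is not removed: 1589×0.256 = 406.78 t/h of copper sulfate enters n13.
water entering = 1589×0.744 = 1182.2 t/h; overhead removed = 0.804×1182.2 = 950.5 t/h.
Concentrate = 1589 − 950.5 = 638.5 t/h.
Mass fraction = 406.78/638.5 = 0.637.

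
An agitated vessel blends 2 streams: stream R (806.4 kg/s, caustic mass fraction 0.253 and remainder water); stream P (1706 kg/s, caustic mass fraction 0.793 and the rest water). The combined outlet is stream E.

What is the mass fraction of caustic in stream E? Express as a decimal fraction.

0.620

Total flow out = 806.4 + 1706 = 2512.4 kg/s.
caustic in = 806.4×0.253 + 1706×0.793 = 1556.9 kg/s.
caustic mass fraction in E = 1556.9/2512.4 = 0.620.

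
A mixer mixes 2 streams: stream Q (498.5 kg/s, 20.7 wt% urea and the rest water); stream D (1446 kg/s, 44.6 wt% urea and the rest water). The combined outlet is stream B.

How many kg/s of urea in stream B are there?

urea out = urea in = 498.5×0.207 + 1446×0.446 = 748.11 kg/s.

748.1 kg/s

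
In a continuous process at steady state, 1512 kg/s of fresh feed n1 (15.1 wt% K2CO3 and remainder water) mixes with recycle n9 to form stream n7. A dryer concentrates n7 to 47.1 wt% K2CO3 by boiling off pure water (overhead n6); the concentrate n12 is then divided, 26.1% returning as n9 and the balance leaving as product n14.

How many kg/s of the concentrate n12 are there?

Overall K2CO3 balance (none leaves overhead): K2CO3 in fresh feed = K2CO3 in product, i.e. 1512×0.151 = (1−0.261)·n12·0.471.
n12 = 228.31/(0.471×0.739) = 655.94 kg/s.

655.9 kg/s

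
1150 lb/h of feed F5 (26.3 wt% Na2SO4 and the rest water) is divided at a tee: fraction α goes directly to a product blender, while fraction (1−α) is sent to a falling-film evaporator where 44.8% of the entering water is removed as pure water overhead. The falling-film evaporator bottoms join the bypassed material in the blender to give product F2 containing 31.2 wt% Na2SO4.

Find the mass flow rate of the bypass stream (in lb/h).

All 1150×0.263 = 302.45 lb/h of Na2SO4 reaches F2, so F2 = 302.45/0.312 = 969.39 lb/h and vapour = 180.61 lb/h.
The evaporator receives (1−α)·1150 of feed at 0.737 water and removes 0.448 of that water:
0.448×0.737×(1−α)×1150 = 180.61
(1−α) = 180.61/379.7 = 0.4757;  α = 0.5243.
Bypass flow = 0.5243×1150 = 602.99 lb/h.

603 lb/h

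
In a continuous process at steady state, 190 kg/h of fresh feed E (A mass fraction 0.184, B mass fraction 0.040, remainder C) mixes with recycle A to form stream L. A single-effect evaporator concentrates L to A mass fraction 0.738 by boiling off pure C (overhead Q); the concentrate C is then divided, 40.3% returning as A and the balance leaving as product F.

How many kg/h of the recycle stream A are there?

Overall A balance (none leaves overhead): A in fresh feed = A in product, i.e. 190×0.184 = (1−0.403)·C·0.738.
C = 34.96/(0.738×0.597) = 79.349 kg/h.
Recycle A = 0.403×79.349 = 31.978 kg/h.

31.98 kg/h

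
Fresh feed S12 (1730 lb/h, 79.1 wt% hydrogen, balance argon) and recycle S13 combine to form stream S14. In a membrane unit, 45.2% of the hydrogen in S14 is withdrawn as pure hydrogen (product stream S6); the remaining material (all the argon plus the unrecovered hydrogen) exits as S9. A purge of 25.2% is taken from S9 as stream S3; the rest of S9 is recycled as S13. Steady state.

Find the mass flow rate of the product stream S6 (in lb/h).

hydrogen in S14: m_A = 1730×0.791 + (1−0.252)·(1−0.452)·m_A, so m_A = 1368.4/0.5901 = 2319 lb/h.
Product S6 = 0.452×2319 = 1048.2 lb/h.

1048 lb/h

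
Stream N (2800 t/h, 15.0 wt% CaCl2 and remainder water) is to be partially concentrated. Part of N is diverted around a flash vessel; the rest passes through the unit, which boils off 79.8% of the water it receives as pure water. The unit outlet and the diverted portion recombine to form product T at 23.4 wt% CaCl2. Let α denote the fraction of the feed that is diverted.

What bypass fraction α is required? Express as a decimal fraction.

All 2800×0.150 = 420 t/h of CaCl2 reaches T, so T = 420/0.234 = 1794.9 t/h and vapour = 1005.1 t/h.
The evaporator receives (1−α)·2800 of feed at 0.850 water and removes 0.798 of that water:
0.798×0.850×(1−α)×2800 = 1005.1
(1−α) = 1005.1/1899.2 = 0.5292;  α = 0.4708.

0.471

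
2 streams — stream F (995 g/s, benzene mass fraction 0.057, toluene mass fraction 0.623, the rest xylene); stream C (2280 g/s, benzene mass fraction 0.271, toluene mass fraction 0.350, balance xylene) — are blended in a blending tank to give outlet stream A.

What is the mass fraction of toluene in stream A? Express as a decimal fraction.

Total flow out = 995 + 2280 = 3275 g/s.
toluene in = 995×0.623 + 2280×0.350 = 1417.9 g/s.
toluene mass fraction in A = 1417.9/3275 = 0.433.

0.433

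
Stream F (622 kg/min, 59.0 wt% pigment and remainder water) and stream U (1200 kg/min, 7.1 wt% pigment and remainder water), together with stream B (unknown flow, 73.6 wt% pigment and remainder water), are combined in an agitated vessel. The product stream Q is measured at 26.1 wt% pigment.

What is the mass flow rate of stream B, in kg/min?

49.18 kg/min

Let B be the unknown flow. Total out = 1822 + B.
pigment balance: 452.18 + 0.736·B = 0.261·(1822 + B)
(0.736 − 0.261)·B = 0.261×1822 − 452.18 = 23.362
B = 23.362 / 0.475 = 49.183 kg/min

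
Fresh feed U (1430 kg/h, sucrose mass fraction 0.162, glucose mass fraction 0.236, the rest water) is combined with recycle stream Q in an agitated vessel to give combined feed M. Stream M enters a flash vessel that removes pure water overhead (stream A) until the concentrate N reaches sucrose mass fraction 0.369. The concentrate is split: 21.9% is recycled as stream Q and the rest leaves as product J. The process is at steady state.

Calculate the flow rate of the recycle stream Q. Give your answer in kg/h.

Overall sucrose balance (none leaves overhead): sucrose in fresh feed = sucrose in product, i.e. 1430×0.162 = (1−0.219)·N·0.369.
N = 231.66/(0.369×0.781) = 803.85 kg/h.
Recycle Q = 0.219×803.85 = 176.04 kg/h.

176 kg/h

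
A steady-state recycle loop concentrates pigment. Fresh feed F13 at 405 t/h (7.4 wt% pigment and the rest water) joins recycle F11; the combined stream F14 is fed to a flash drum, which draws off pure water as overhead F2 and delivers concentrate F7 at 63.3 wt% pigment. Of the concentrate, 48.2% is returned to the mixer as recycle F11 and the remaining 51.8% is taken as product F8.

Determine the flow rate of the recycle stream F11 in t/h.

Overall pigment balance (none leaves overhead): pigment in fresh feed = pigment in product, i.e. 405×0.074 = (1−0.482)·F7·0.633.
F7 = 29.97/(0.633×0.518) = 91.401 t/h.
Recycle F11 = 0.482×91.401 = 44.056 t/h.

44.06 t/h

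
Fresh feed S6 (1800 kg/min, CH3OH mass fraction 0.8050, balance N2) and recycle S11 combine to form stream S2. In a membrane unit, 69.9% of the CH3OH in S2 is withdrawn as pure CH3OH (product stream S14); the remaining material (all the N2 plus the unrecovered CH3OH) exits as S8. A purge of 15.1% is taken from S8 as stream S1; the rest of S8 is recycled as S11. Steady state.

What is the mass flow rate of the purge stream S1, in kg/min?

439.5 kg/min

N2 enters only via S6 and leaves only via the purge: 1800×0.195 = 0.151×(N2 in S8), and the membrane unit passes all N2, so N2 in S2 = N2 in S8 = 2324.5 kg/min.
CH3OH in S2: m_A = 1800×0.805 + (1−0.151)·(1−0.699)·m_A, so m_A = 1449/0.7445 = 1946.4 kg/min.
S8 = (1−0.699)×1946.4 + 2324.5 = 2910.4 kg/min.
Purge S1 = 0.151×2910.4 = 439.47 kg/min.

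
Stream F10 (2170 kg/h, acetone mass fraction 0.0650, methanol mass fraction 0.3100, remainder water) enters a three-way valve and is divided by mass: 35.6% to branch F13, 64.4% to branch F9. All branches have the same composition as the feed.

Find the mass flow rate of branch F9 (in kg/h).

Branch F9 flow = 0.644×2170 = 1397.5 kg/h.

1397 kg/h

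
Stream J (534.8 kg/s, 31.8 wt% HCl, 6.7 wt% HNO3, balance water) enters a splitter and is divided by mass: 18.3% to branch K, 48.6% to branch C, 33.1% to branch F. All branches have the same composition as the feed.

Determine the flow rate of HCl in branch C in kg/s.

Branch C total = 0.486×534.8 = 259.91 kg/s.
HCl in C = 0.318×259.91 = 82.652 kg/s.

82.65 kg/s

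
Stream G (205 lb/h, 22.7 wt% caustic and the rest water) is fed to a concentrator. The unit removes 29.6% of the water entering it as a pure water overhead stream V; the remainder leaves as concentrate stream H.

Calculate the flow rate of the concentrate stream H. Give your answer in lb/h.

158.1 lb/h

water entering = 205×0.773 = 158.47 lb/h; overhead removed = 0.296×158.47 = 46.906 lb/h.
Concentrate = 205 − 46.906 = 158.09 lb/h.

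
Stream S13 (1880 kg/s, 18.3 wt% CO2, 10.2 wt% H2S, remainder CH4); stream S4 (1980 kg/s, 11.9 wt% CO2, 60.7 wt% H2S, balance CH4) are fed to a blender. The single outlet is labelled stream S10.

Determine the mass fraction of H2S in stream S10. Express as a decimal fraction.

Total flow out = 1880 + 1980 = 3860 kg/s.
H2S in = 1880×0.102 + 1980×0.607 = 1393.6 kg/s.
H2S mass fraction in S10 = 1393.6/3860 = 0.361.

0.361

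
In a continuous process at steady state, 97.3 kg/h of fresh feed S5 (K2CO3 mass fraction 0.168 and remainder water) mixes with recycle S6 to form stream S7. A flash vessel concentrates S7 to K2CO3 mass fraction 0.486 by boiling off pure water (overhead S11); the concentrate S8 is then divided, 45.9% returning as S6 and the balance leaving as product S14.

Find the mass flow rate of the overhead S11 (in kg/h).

63.67 kg/h

Overall K2CO3 balance (none leaves overhead): K2CO3 in fresh feed = K2CO3 in product, i.e. 97.3×0.168 = (1−0.459)·S8·0.486.
S8 = 16.346/(0.486×0.541) = 62.171 kg/h.
Recycle S6 = 0.459×62.171 = 28.537 kg/h.
Combined feed S7 = 97.3 + 28.537 = 125.84 kg/h.
Overhead S11 = S7 − S8 = 125.84 − 62.171 = 63.665 kg/h.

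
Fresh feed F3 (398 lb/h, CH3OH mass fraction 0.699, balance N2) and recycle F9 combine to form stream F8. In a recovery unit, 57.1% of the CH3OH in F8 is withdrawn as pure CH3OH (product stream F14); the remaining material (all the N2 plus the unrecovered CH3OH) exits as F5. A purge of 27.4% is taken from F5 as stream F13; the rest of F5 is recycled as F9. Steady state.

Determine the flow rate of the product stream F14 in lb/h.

CH3OH in F8: m_A = 398×0.699 + (1−0.274)·(1−0.571)·m_A, so m_A = 278.2/0.6885 = 404.04 lb/h.
Product F14 = 0.571×404.04 = 230.71 lb/h.

230.7 lb/h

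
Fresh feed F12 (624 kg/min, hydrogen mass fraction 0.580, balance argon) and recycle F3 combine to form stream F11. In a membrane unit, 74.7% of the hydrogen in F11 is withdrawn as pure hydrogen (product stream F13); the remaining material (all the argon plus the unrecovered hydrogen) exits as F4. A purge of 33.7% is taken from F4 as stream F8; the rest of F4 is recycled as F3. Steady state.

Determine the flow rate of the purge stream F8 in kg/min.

299.2 kg/min

argon enters only via F12 and leaves only via the purge: 624×0.420 = 0.337×(argon in F4), and the membrane unit passes all argon, so argon in F11 = argon in F4 = 777.69 kg/min.
hydrogen in F11: m_A = 624×0.580 + (1−0.337)·(1−0.747)·m_A, so m_A = 361.92/0.8323 = 434.86 kg/min.
F4 = (1−0.747)×434.86 + 777.69 = 887.71 kg/min.
Purge F8 = 0.337×887.71 = 299.16 kg/min.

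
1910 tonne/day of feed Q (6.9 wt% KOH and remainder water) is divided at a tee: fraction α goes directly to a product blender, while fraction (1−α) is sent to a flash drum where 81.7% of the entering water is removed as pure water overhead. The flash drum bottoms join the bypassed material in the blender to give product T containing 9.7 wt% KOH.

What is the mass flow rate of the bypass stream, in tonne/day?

1185 tonne/day

All 1910×0.069 = 131.79 tonne/day of KOH reaches T, so T = 131.79/0.097 = 1358.7 tonne/day and vapour = 551.34 tonne/day.
The evaporator receives (1−α)·1910 of feed at 0.931 water and removes 0.817 of that water:
0.817×0.931×(1−α)×1910 = 551.34
(1−α) = 551.34/1452.8 = 0.3795;  α = 0.6205.
Bypass flow = 0.6205×1910 = 1185.2 tonne/day.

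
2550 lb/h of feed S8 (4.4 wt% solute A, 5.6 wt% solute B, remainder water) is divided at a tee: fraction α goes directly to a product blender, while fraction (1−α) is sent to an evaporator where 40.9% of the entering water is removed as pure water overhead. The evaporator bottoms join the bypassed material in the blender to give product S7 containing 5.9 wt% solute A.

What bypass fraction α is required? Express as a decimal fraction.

0.309

All 2550×0.044 = 112.2 lb/h of solute A reaches S7, so S7 = 112.2/0.059 = 1901.7 lb/h and vapour = 648.31 lb/h.
The evaporator receives (1−α)·2550 of feed at 0.900 water and removes 0.409 of that water:
0.409×0.900×(1−α)×2550 = 648.31
(1−α) = 648.31/938.65 = 0.6907;  α = 0.3093.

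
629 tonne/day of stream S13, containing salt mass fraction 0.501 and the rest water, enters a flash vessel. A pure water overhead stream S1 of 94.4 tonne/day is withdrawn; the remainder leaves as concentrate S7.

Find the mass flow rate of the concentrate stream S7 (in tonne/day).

Concentrate = 629 − 94.4 = 534.6 tonne/day.

534.6 tonne/day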